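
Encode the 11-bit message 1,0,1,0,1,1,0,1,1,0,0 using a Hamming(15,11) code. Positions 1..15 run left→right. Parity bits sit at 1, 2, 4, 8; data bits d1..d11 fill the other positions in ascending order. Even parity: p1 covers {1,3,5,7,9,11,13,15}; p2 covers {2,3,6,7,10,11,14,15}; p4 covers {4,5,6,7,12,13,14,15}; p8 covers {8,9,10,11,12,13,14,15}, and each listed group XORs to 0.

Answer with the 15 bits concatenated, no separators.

111101001101100

Place data at non-parity positions: p1 p2 1 p4 0 1 0 p8 1 1 0 1 1 0 0
p1 (pos 1,3,5,7,9,11,13,15): XOR of data positions = 1⊕0⊕0⊕1⊕0⊕1⊕0 = 1
p2 (pos 2,3,6,7,10,11,14,15): XOR of data positions = 1⊕1⊕0⊕1⊕0⊕0⊕0 = 1
p4 (pos 4,5,6,7,12,13,14,15): XOR of data positions = 0⊕1⊕0⊕1⊕1⊕0⊕0 = 1
p8 (pos 8,9,10,11,12,13,14,15): XOR of data positions = 1⊕1⊕0⊕1⊕1⊕0⊕0 = 0
Codeword: 111101001101100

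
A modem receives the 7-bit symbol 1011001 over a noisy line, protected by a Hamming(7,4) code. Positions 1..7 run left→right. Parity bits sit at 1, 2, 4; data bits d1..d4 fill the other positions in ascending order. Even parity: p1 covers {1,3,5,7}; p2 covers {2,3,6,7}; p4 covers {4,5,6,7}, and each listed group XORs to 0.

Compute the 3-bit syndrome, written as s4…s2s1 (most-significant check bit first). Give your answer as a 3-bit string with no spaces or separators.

s1 (pos 1,3,5,7): 1⊕1⊕0⊕1 = 1
s2 (pos 2,3,6,7): 0⊕1⊕0⊕1 = 0
s4 (pos 4,5,6,7): 1⊕0⊕0⊕1 = 0
Syndrome s4…s1 = 001 → error at position 1.

001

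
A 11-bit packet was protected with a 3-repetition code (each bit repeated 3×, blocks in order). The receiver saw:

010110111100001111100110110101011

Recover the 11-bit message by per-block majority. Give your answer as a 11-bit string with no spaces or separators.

Block 1 (010): 1 one → 0
Block 2 (110): 2 ones → 1
Block 3 (111): 3 ones → 1
Block 4 (100): 1 one → 0
Block 5 (001): 1 one → 0
Block 6 (111): 3 ones → 1
Block 7 (100): 1 one → 0
Block 8 (110): 2 ones → 1
Block 9 (110): 2 ones → 1
Block 10 (101): 2 ones → 1
Block 11 (011): 2 ones → 1

01100101111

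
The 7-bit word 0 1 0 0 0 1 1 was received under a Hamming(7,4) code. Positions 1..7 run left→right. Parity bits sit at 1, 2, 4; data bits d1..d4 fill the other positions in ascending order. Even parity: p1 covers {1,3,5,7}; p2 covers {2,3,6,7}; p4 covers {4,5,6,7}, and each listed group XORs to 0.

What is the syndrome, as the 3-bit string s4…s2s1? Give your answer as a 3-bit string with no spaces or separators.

011

s1 (pos 1,3,5,7): 0⊕0⊕0⊕1 = 1
s2 (pos 2,3,6,7): 1⊕0⊕1⊕1 = 1
s4 (pos 4,5,6,7): 0⊕0⊕1⊕1 = 0
Syndrome s4…s1 = 011 → error at position 3.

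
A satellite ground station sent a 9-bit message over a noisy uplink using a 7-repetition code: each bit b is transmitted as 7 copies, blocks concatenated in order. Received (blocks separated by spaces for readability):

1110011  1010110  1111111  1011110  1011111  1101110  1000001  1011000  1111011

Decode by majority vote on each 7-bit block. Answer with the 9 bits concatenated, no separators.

Block 1 (1110011): 5 ones → 1
Block 2 (1010110): 4 ones → 1
Block 3 (1111111): 7 ones → 1
Block 4 (1011110): 5 ones → 1
Block 5 (1011111): 6 ones → 1
Block 6 (1101110): 5 ones → 1
Block 7 (1000001): 2 ones → 0
Block 8 (1011000): 3 ones → 0
Block 9 (1111011): 6 ones → 1

111111001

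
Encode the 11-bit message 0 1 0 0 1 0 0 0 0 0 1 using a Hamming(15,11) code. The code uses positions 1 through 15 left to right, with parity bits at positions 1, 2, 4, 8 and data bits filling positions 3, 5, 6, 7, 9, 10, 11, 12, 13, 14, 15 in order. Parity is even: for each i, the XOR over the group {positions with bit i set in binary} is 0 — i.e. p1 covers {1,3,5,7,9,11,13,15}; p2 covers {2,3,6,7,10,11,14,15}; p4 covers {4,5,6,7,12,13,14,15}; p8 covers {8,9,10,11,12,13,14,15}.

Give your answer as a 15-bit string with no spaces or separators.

Place data at non-parity positions: p1 p2 0 p4 1 0 0 p8 1 0 0 0 0 0 1
p1 (pos 1,3,5,7,9,11,13,15): XOR of data positions = 0⊕1⊕0⊕1⊕0⊕0⊕1 = 1
p2 (pos 2,3,6,7,10,11,14,15): XOR of data positions = 0⊕0⊕0⊕0⊕0⊕0⊕1 = 1
p4 (pos 4,5,6,7,12,13,14,15): XOR of data positions = 1⊕0⊕0⊕0⊕0⊕0⊕1 = 0
p8 (pos 8,9,10,11,12,13,14,15): XOR of data positions = 1⊕0⊕0⊕0⊕0⊕0⊕1 = 0
Codeword: 110010001000001

110010001000001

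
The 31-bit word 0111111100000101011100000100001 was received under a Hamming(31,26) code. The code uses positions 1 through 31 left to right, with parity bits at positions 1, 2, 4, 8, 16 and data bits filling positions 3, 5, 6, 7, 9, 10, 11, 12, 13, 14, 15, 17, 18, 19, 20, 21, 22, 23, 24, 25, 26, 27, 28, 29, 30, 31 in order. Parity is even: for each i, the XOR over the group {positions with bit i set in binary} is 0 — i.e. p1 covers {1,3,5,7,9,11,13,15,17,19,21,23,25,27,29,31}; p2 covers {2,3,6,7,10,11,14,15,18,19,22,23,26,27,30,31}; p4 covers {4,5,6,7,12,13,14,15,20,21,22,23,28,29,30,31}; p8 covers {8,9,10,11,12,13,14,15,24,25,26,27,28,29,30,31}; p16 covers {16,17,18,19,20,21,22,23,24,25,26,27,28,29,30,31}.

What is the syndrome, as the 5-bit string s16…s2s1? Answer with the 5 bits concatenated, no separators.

00111

s1 (pos 1,3,5,7,9,11,13,15,17,19,21,23,25,27,29,31): 0⊕1⊕1⊕1⊕0⊕0⊕0⊕0⊕0⊕1⊕0⊕0⊕0⊕0⊕0⊕1 = 1
s2 (pos 2,3,6,7,10,11,14,15,18,19,22,23,26,27,30,31): 1⊕1⊕1⊕1⊕0⊕0⊕1⊕0⊕1⊕1⊕0⊕0⊕1⊕0⊕0⊕1 = 1
s4 (pos 4,5,6,7,12,13,14,15,20,21,22,23,28,29,30,31): 1⊕1⊕1⊕1⊕0⊕0⊕1⊕0⊕1⊕0⊕0⊕0⊕0⊕0⊕0⊕1 = 1
s8 (pos 8,9,10,11,12,13,14,15,24,25,26,27,28,29,30,31): 1⊕0⊕0⊕0⊕0⊕0⊕1⊕0⊕0⊕0⊕1⊕0⊕0⊕0⊕0⊕1 = 0
s16 (pos 16,17,18,19,20,21,22,23,24,25,26,27,28,29,30,31): 1⊕0⊕1⊕1⊕1⊕0⊕0⊕0⊕0⊕0⊕1⊕0⊕0⊕0⊕0⊕1 = 0
Syndrome s16…s1 = 00111 → error at position 7.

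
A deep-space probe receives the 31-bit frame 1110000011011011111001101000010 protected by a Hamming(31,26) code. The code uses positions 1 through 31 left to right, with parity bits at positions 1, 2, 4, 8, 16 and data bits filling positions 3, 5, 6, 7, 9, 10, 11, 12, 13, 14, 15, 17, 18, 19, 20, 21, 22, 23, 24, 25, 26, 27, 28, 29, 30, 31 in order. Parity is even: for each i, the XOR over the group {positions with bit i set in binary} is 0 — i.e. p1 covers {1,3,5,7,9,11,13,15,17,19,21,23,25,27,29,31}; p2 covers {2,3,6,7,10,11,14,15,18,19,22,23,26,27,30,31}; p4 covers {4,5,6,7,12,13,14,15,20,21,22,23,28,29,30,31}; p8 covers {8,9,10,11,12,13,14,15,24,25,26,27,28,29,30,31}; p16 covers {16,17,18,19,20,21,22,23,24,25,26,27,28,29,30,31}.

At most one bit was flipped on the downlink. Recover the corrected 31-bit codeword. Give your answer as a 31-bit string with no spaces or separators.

s1 (pos 1,3,5,7,9,11,13,15,17,19,21,23,25,27,29,31): 1⊕1⊕0⊕0⊕1⊕0⊕1⊕1⊕1⊕1⊕0⊕1⊕1⊕0⊕0⊕0 = 1
s2 (pos 2,3,6,7,10,11,14,15,18,19,22,23,26,27,30,31): 1⊕1⊕0⊕0⊕1⊕0⊕0⊕1⊕1⊕1⊕1⊕1⊕0⊕0⊕1⊕0 = 1
s4 (pos 4,5,6,7,12,13,14,15,20,21,22,23,28,29,30,31): 0⊕0⊕0⊕0⊕1⊕1⊕0⊕1⊕0⊕0⊕1⊕1⊕0⊕0⊕1⊕0 = 0
s8 (pos 8,9,10,11,12,13,14,15,24,25,26,27,28,29,30,31): 0⊕1⊕1⊕0⊕1⊕1⊕0⊕1⊕0⊕1⊕0⊕0⊕0⊕0⊕1⊕0 = 1
s16 (pos 16,17,18,19,20,21,22,23,24,25,26,27,28,29,30,31): 1⊕1⊕1⊕1⊕0⊕0⊕1⊕1⊕0⊕1⊕0⊕0⊕0⊕0⊕1⊕0 = 0
Syndrome s16…s1 = 01011 → error at position 11.
Flip position 11: 1110000011011011111001101000010 → 1110000011111011111001101000010

1110000011111011111001101000010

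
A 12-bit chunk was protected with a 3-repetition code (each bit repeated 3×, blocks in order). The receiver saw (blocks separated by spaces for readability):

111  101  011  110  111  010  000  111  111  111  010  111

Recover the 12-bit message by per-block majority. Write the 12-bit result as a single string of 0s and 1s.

111110011101

Block 1 (111): 3 ones → 1
Block 2 (101): 2 ones → 1
Block 3 (011): 2 ones → 1
Block 4 (110): 2 ones → 1
Block 5 (111): 3 ones → 1
Block 6 (010): 1 one → 0
Block 7 (000): 0 ones → 0
Block 8 (111): 3 ones → 1
Block 9 (111): 3 ones → 1
Block 10 (111): 3 ones → 1
Block 11 (010): 1 one → 0
Block 12 (111): 3 ones → 1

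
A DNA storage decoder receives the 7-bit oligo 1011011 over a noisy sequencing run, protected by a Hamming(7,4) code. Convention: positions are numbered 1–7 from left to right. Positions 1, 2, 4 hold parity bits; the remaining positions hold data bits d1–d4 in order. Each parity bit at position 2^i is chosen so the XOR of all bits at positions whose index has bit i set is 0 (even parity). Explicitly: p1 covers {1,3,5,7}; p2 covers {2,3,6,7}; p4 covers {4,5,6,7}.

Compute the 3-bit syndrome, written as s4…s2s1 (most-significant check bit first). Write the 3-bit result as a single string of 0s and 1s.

111

s1 (pos 1,3,5,7): 1⊕1⊕0⊕1 = 1
s2 (pos 2,3,6,7): 0⊕1⊕1⊕1 = 1
s4 (pos 4,5,6,7): 1⊕0⊕1⊕1 = 1
Syndrome s4…s1 = 111 → error at position 7.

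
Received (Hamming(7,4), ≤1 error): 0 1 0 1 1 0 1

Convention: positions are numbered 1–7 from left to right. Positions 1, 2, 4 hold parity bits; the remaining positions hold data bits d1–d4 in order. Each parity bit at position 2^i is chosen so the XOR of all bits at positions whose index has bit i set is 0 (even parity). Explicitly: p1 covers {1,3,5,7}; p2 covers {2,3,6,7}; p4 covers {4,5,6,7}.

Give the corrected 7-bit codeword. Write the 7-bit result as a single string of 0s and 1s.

0100101

s1 (pos 1,3,5,7): 0⊕0⊕1⊕1 = 0
s2 (pos 2,3,6,7): 1⊕0⊕0⊕1 = 0
s4 (pos 4,5,6,7): 1⊕1⊕0⊕1 = 1
Syndrome s4…s1 = 100 → error at position 4.
Flip position 4: 0101101 → 0100101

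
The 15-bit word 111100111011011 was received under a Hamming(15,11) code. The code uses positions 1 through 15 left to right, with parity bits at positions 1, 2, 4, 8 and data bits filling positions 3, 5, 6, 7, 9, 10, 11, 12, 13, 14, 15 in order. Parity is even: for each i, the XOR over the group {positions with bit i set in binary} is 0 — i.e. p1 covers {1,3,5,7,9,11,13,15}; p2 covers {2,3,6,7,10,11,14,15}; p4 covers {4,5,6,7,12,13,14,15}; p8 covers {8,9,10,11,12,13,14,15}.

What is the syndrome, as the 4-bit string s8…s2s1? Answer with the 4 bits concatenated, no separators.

s1 (pos 1,3,5,7,9,11,13,15): 1⊕1⊕0⊕1⊕1⊕1⊕0⊕1 = 0
s2 (pos 2,3,6,7,10,11,14,15): 1⊕1⊕0⊕1⊕0⊕1⊕1⊕1 = 0
s4 (pos 4,5,6,7,12,13,14,15): 1⊕0⊕0⊕1⊕1⊕0⊕1⊕1 = 1
s8 (pos 8,9,10,11,12,13,14,15): 1⊕1⊕0⊕1⊕1⊕0⊕1⊕1 = 0
Syndrome s8…s1 = 0100 → error at position 4.

0100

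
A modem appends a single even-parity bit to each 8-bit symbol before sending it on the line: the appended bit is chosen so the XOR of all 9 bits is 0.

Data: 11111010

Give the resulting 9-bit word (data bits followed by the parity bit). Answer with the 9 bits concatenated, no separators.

111110100

XOR of the 8 data bits: 1⊕1⊕1⊕1⊕1⊕0⊕1⊕0 = 0
Parity bit = 0 (so all 9 bits XOR to 0).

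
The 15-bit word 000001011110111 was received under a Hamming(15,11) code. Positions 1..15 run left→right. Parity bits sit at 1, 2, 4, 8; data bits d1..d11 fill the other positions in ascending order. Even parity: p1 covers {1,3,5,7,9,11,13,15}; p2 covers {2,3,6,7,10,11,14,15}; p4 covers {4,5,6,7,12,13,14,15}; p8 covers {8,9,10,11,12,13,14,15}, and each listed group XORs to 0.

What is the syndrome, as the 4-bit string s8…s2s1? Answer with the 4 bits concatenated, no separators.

1010

s1 (pos 1,3,5,7,9,11,13,15): 0⊕0⊕0⊕0⊕1⊕1⊕1⊕1 = 0
s2 (pos 2,3,6,7,10,11,14,15): 0⊕0⊕1⊕0⊕1⊕1⊕1⊕1 = 1
s4 (pos 4,5,6,7,12,13,14,15): 0⊕0⊕1⊕0⊕0⊕1⊕1⊕1 = 0
s8 (pos 8,9,10,11,12,13,14,15): 1⊕1⊕1⊕1⊕0⊕1⊕1⊕1 = 1
Syndrome s8…s1 = 1010 → error at position 10.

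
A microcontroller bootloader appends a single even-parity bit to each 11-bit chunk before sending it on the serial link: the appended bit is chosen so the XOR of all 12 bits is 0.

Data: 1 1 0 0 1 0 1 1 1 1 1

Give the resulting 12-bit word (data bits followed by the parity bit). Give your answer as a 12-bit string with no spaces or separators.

110010111110

XOR of the 11 data bits: 1⊕1⊕0⊕0⊕1⊕0⊕1⊕1⊕1⊕1⊕1 = 0
Parity bit = 0 (so all 12 bits XOR to 0).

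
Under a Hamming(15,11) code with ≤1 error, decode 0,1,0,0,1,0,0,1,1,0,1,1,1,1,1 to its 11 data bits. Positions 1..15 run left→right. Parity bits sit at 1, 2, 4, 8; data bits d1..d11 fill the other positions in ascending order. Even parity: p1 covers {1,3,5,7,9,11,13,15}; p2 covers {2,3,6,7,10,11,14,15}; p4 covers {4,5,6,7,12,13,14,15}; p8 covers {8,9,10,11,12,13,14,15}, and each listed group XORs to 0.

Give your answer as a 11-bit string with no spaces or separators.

01001011011

s1 (pos 1,3,5,7,9,11,13,15): 0⊕0⊕1⊕0⊕1⊕1⊕1⊕1 = 1
s2 (pos 2,3,6,7,10,11,14,15): 1⊕0⊕0⊕0⊕0⊕1⊕1⊕1 = 0
s4 (pos 4,5,6,7,12,13,14,15): 0⊕1⊕0⊕0⊕1⊕1⊕1⊕1 = 1
s8 (pos 8,9,10,11,12,13,14,15): 1⊕1⊕0⊕1⊕1⊕1⊕1⊕1 = 1
Syndrome s8…s1 = 1101 → error at position 13.
Flip position 13: 010010011011111 → 010010011011011
Read data bits from positions 3,5,6,7,9,10,11,12,13,14,15: 01001011011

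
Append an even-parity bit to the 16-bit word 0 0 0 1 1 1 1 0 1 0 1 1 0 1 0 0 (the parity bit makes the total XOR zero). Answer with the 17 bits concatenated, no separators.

XOR of the 16 data bits: 0⊕0⊕0⊕1⊕1⊕1⊕1⊕0⊕1⊕0⊕1⊕1⊕0⊕1⊕0⊕0 = 0
Parity bit = 0 (so all 17 bits XOR to 0).

00011110101101000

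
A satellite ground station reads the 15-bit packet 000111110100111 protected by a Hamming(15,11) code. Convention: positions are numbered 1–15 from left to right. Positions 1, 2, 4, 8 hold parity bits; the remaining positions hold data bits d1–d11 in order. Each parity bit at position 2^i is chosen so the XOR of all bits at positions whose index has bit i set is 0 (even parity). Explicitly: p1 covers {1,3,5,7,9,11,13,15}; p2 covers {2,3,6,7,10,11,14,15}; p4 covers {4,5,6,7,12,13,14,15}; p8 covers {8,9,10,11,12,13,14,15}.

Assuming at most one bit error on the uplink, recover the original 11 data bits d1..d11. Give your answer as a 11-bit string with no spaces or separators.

s1 (pos 1,3,5,7,9,11,13,15): 0⊕0⊕1⊕1⊕0⊕0⊕1⊕1 = 0
s2 (pos 2,3,6,7,10,11,14,15): 0⊕0⊕1⊕1⊕1⊕0⊕1⊕1 = 1
s4 (pos 4,5,6,7,12,13,14,15): 1⊕1⊕1⊕1⊕0⊕1⊕1⊕1 = 1
s8 (pos 8,9,10,11,12,13,14,15): 1⊕0⊕1⊕0⊕0⊕1⊕1⊕1 = 1
Syndrome s8…s1 = 1110 → error at position 14.
Flip position 14: 000111110100111 → 000111110100101
Read data bits from positions 3,5,6,7,9,10,11,12,13,14,15: 01110100101

01110100101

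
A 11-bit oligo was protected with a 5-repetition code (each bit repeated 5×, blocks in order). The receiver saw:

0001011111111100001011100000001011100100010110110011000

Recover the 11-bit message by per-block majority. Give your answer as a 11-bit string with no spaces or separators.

Block 1 (00010): 1 one → 0
Block 2 (11111): 5 ones → 1
Block 3 (11110): 4 ones → 1
Block 4 (00010): 1 one → 0
Block 5 (11100): 3 ones → 1
Block 6 (00000): 0 ones → 0
Block 7 (10111): 4 ones → 1
Block 8 (00100): 1 one → 0
Block 9 (01011): 3 ones → 1
Block 10 (01100): 2 ones → 0
Block 11 (11000): 2 ones → 0

01101010100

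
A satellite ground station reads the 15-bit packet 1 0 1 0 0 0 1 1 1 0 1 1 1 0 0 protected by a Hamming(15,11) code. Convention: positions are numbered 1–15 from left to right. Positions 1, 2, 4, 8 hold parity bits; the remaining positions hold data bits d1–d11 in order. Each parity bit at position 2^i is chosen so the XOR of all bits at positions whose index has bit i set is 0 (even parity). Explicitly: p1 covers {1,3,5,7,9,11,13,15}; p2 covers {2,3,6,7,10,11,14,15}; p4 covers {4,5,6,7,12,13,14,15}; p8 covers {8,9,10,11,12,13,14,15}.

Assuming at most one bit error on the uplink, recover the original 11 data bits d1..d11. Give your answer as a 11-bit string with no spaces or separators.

s1 (pos 1,3,5,7,9,11,13,15): 1⊕1⊕0⊕1⊕1⊕1⊕1⊕0 = 0
s2 (pos 2,3,6,7,10,11,14,15): 0⊕1⊕0⊕1⊕0⊕1⊕0⊕0 = 1
s4 (pos 4,5,6,7,12,13,14,15): 0⊕0⊕0⊕1⊕1⊕1⊕0⊕0 = 1
s8 (pos 8,9,10,11,12,13,14,15): 1⊕1⊕0⊕1⊕1⊕1⊕0⊕0 = 1
Syndrome s8…s1 = 1110 → error at position 14.
Flip position 14: 101000111011100 → 101000111011110
Read data bits from positions 3,5,6,7,9,10,11,12,13,14,15: 10011011110

10011011110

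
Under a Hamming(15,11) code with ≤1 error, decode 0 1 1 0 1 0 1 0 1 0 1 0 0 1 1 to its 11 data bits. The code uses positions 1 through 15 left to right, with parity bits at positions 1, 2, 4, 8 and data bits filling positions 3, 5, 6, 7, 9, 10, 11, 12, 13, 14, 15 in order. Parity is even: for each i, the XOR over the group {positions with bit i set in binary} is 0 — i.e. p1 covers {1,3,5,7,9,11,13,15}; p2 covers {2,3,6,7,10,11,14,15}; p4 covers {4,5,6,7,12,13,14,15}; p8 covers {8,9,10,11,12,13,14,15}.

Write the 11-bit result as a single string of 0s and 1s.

11011010011

s1 (pos 1,3,5,7,9,11,13,15): 0⊕1⊕1⊕1⊕1⊕1⊕0⊕1 = 0
s2 (pos 2,3,6,7,10,11,14,15): 1⊕1⊕0⊕1⊕0⊕1⊕1⊕1 = 0
s4 (pos 4,5,6,7,12,13,14,15): 0⊕1⊕0⊕1⊕0⊕0⊕1⊕1 = 0
s8 (pos 8,9,10,11,12,13,14,15): 0⊕1⊕0⊕1⊕0⊕0⊕1⊕1 = 0
Syndrome s8…s1 = 0000 → no error.
Read data bits from positions 3,5,6,7,9,10,11,12,13,14,15: 11011010011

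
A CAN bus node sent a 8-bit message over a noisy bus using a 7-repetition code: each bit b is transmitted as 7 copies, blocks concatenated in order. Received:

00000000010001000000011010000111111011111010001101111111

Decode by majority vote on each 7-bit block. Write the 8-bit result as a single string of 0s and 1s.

00001101

Block 1 (0000000): 0 ones → 0
Block 2 (0010001): 2 ones → 0
Block 3 (0000000): 0 ones → 0
Block 4 (1101000): 3 ones → 0
Block 5 (0111111): 6 ones → 1
Block 6 (0111110): 5 ones → 1
Block 7 (1000110): 3 ones → 0
Block 8 (1111111): 7 ones → 1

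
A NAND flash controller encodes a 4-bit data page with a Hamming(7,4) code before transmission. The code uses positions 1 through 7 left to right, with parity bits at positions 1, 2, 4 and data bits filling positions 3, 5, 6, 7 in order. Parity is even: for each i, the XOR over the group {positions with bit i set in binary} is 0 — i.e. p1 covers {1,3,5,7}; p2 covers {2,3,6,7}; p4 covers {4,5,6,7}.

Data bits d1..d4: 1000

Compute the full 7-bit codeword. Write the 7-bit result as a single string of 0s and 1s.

1110000

Place data at non-parity positions: p1 p2 1 p4 0 0 0
p1 (pos 1,3,5,7): XOR of data positions = 1⊕0⊕0 = 1
p2 (pos 2,3,6,7): XOR of data positions = 1⊕0⊕0 = 1
p4 (pos 4,5,6,7): XOR of data positions = 0⊕0⊕0 = 0
Codeword: 1110000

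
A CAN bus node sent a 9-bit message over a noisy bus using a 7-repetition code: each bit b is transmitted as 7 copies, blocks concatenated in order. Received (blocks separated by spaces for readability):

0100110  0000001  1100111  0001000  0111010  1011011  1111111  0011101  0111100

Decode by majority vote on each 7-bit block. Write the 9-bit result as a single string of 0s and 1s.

001011111

Block 1 (0100110): 3 ones → 0
Block 2 (0000001): 1 one → 0
Block 3 (1100111): 5 ones → 1
Block 4 (0001000): 1 one → 0
Block 5 (0111010): 4 ones → 1
Block 6 (1011011): 5 ones → 1
Block 7 (1111111): 7 ones → 1
Block 8 (0011101): 4 ones → 1
Block 9 (0111100): 4 ones → 1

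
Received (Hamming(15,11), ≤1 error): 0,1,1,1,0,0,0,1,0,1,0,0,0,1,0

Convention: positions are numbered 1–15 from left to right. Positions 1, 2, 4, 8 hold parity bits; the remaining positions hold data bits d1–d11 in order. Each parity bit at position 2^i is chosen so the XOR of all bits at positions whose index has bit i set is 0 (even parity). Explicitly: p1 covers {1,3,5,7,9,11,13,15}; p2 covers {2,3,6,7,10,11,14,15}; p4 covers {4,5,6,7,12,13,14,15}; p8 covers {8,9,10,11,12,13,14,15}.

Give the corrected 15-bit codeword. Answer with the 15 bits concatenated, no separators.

011100011100010

s1 (pos 1,3,5,7,9,11,13,15): 0⊕1⊕0⊕0⊕0⊕0⊕0⊕0 = 1
s2 (pos 2,3,6,7,10,11,14,15): 1⊕1⊕0⊕0⊕1⊕0⊕1⊕0 = 0
s4 (pos 4,5,6,7,12,13,14,15): 1⊕0⊕0⊕0⊕0⊕0⊕1⊕0 = 0
s8 (pos 8,9,10,11,12,13,14,15): 1⊕0⊕1⊕0⊕0⊕0⊕1⊕0 = 1
Syndrome s8…s1 = 1001 → error at position 9.
Flip position 9: 011100010100010 → 011100011100010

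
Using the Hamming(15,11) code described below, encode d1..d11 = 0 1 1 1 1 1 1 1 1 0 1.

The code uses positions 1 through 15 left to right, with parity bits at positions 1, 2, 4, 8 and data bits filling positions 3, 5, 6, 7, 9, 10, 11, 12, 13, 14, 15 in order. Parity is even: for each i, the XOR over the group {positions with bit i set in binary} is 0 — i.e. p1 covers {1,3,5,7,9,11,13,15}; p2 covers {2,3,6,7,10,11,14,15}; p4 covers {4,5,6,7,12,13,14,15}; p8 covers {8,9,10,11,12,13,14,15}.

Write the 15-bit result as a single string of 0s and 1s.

010011101111101

Place data at non-parity positions: p1 p2 0 p4 1 1 1 p8 1 1 1 1 1 0 1
p1 (pos 1,3,5,7,9,11,13,15): XOR of data positions = 0⊕1⊕1⊕1⊕1⊕1⊕1 = 0
p2 (pos 2,3,6,7,10,11,14,15): XOR of data positions = 0⊕1⊕1⊕1⊕1⊕0⊕1 = 1
p4 (pos 4,5,6,7,12,13,14,15): XOR of data positions = 1⊕1⊕1⊕1⊕1⊕0⊕1 = 0
p8 (pos 8,9,10,11,12,13,14,15): XOR of data positions = 1⊕1⊕1⊕1⊕1⊕0⊕1 = 0
Codeword: 010011101111101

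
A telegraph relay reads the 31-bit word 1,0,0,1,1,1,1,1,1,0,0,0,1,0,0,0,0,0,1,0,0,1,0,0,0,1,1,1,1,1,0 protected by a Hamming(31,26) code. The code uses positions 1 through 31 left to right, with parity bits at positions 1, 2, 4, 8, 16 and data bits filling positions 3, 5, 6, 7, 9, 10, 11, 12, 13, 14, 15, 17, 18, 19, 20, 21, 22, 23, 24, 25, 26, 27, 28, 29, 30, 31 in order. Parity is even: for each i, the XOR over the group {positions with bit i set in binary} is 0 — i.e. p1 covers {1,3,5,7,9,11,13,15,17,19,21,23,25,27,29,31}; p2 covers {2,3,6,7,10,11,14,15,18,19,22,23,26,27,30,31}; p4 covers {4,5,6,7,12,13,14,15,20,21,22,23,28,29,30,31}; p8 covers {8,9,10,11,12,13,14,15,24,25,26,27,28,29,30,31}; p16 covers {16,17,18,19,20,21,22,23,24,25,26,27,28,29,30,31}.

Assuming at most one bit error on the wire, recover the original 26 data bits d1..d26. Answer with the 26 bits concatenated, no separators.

s1 (pos 1,3,5,7,9,11,13,15,17,19,21,23,25,27,29,31): 1⊕0⊕1⊕1⊕1⊕0⊕1⊕0⊕0⊕1⊕0⊕0⊕0⊕1⊕1⊕0 = 0
s2 (pos 2,3,6,7,10,11,14,15,18,19,22,23,26,27,30,31): 0⊕0⊕1⊕1⊕0⊕0⊕0⊕0⊕0⊕1⊕1⊕0⊕1⊕1⊕1⊕0 = 1
s4 (pos 4,5,6,7,12,13,14,15,20,21,22,23,28,29,30,31): 1⊕1⊕1⊕1⊕0⊕1⊕0⊕0⊕0⊕0⊕1⊕0⊕1⊕1⊕1⊕0 = 1
s8 (pos 8,9,10,11,12,13,14,15,24,25,26,27,28,29,30,31): 1⊕1⊕0⊕0⊕0⊕1⊕0⊕0⊕0⊕0⊕1⊕1⊕1⊕1⊕1⊕0 = 0
s16 (pos 16,17,18,19,20,21,22,23,24,25,26,27,28,29,30,31): 0⊕0⊕0⊕1⊕0⊕0⊕1⊕0⊕0⊕0⊕1⊕1⊕1⊕1⊕1⊕0 = 1
Syndrome s16…s1 = 10110 → error at position 22.
Flip position 22: 1001111110001000001001000111110 → 1001111110001000001000000111110
Read data bits from positions 3,5,6,7,9,10,11,12,13,14,15,17,18,19,20,21,22,23,24,25,26,27,28,29,30,31: 01111000100001000000111110

01111000100001000000111110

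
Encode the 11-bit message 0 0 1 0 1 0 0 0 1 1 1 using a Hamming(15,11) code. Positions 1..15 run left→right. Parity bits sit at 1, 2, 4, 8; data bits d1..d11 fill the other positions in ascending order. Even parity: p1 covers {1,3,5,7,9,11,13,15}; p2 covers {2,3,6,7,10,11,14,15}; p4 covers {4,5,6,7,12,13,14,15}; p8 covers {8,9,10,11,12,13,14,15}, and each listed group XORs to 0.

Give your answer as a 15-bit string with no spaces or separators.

110001001000111

Place data at non-parity positions: p1 p2 0 p4 0 1 0 p8 1 0 0 0 1 1 1
p1 (pos 1,3,5,7,9,11,13,15): XOR of data positions = 0⊕0⊕0⊕1⊕0⊕1⊕1 = 1
p2 (pos 2,3,6,7,10,11,14,15): XOR of data positions = 0⊕1⊕0⊕0⊕0⊕1⊕1 = 1
p4 (pos 4,5,6,7,12,13,14,15): XOR of data positions = 0⊕1⊕0⊕0⊕1⊕1⊕1 = 0
p8 (pos 8,9,10,11,12,13,14,15): XOR of data positions = 1⊕0⊕0⊕0⊕1⊕1⊕1 = 0
Codeword: 110001001000111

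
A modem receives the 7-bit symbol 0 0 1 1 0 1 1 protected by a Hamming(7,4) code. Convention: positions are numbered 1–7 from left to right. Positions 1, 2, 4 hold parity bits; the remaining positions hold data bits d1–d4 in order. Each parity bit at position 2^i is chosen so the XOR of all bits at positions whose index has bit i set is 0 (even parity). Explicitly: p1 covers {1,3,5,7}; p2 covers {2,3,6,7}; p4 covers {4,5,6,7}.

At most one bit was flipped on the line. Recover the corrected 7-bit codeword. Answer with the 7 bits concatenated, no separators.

s1 (pos 1,3,5,7): 0⊕1⊕0⊕1 = 0
s2 (pos 2,3,6,7): 0⊕1⊕1⊕1 = 1
s4 (pos 4,5,6,7): 1⊕0⊕1⊕1 = 1
Syndrome s4…s1 = 110 → error at position 6.
Flip position 6: 0011011 → 0011001

0011001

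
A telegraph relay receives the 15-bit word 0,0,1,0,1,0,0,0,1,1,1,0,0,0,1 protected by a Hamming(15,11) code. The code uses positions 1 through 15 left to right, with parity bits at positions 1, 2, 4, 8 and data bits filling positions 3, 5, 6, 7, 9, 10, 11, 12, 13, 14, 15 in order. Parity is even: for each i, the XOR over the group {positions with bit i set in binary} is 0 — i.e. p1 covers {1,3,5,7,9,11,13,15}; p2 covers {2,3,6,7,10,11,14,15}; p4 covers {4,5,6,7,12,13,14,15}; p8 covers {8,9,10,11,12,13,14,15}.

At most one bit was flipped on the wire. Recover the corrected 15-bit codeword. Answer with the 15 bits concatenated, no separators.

101010001110001

s1 (pos 1,3,5,7,9,11,13,15): 0⊕1⊕1⊕0⊕1⊕1⊕0⊕1 = 1
s2 (pos 2,3,6,7,10,11,14,15): 0⊕1⊕0⊕0⊕1⊕1⊕0⊕1 = 0
s4 (pos 4,5,6,7,12,13,14,15): 0⊕1⊕0⊕0⊕0⊕0⊕0⊕1 = 0
s8 (pos 8,9,10,11,12,13,14,15): 0⊕1⊕1⊕1⊕0⊕0⊕0⊕1 = 0
Syndrome s8…s1 = 0001 → error at position 1.
Flip position 1: 001010001110001 → 101010001110001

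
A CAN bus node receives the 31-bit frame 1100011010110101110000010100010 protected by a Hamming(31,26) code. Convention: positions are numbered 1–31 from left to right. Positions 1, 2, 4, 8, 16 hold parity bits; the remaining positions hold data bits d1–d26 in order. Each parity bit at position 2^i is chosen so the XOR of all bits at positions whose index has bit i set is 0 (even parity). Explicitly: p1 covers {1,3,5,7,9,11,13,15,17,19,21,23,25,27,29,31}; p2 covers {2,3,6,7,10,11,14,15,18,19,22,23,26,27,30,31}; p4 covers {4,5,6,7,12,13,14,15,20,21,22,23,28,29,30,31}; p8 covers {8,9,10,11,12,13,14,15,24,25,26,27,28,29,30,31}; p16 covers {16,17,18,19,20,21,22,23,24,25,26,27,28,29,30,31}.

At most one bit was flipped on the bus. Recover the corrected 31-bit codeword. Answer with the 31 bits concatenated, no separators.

s1 (pos 1,3,5,7,9,11,13,15,17,19,21,23,25,27,29,31): 1⊕0⊕0⊕1⊕1⊕1⊕0⊕0⊕1⊕0⊕0⊕0⊕0⊕0⊕0⊕0 = 1
s2 (pos 2,3,6,7,10,11,14,15,18,19,22,23,26,27,30,31): 1⊕0⊕1⊕1⊕0⊕1⊕1⊕0⊕1⊕0⊕0⊕0⊕1⊕0⊕1⊕0 = 0
s4 (pos 4,5,6,7,12,13,14,15,20,21,22,23,28,29,30,31): 0⊕0⊕1⊕1⊕1⊕0⊕1⊕0⊕0⊕0⊕0⊕0⊕0⊕0⊕1⊕0 = 1
s8 (pos 8,9,10,11,12,13,14,15,24,25,26,27,28,29,30,31): 0⊕1⊕0⊕1⊕1⊕0⊕1⊕0⊕1⊕0⊕1⊕0⊕0⊕0⊕1⊕0 = 1
s16 (pos 16,17,18,19,20,21,22,23,24,25,26,27,28,29,30,31): 1⊕1⊕1⊕0⊕0⊕0⊕0⊕0⊕1⊕0⊕1⊕0⊕0⊕0⊕1⊕0 = 0
Syndrome s16…s1 = 01101 → error at position 13.
Flip position 13: 1100011010110101110000010100010 → 1100011010111101110000010100010

1100011010111101110000010100010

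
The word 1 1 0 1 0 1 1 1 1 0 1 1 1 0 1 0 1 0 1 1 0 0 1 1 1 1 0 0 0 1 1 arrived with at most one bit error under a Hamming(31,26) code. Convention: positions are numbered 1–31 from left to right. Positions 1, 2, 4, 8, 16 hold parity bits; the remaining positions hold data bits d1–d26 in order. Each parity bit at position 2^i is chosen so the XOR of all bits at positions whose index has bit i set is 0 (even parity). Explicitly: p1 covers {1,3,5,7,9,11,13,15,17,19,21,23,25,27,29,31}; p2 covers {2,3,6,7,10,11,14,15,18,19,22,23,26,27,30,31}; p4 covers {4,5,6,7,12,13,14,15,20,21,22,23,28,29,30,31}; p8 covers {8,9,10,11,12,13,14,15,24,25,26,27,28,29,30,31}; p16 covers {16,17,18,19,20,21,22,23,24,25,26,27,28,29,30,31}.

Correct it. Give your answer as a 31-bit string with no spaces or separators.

s1 (pos 1,3,5,7,9,11,13,15,17,19,21,23,25,27,29,31): 1⊕0⊕0⊕1⊕1⊕1⊕1⊕1⊕1⊕1⊕0⊕1⊕1⊕0⊕0⊕1 = 1
s2 (pos 2,3,6,7,10,11,14,15,18,19,22,23,26,27,30,31): 1⊕0⊕1⊕1⊕0⊕1⊕0⊕1⊕0⊕1⊕0⊕1⊕1⊕0⊕1⊕1 = 0
s4 (pos 4,5,6,7,12,13,14,15,20,21,22,23,28,29,30,31): 1⊕0⊕1⊕1⊕1⊕1⊕0⊕1⊕1⊕0⊕0⊕1⊕0⊕0⊕1⊕1 = 0
s8 (pos 8,9,10,11,12,13,14,15,24,25,26,27,28,29,30,31): 1⊕1⊕0⊕1⊕1⊕1⊕0⊕1⊕1⊕1⊕1⊕0⊕0⊕0⊕1⊕1 = 1
s16 (pos 16,17,18,19,20,21,22,23,24,25,26,27,28,29,30,31): 0⊕1⊕0⊕1⊕1⊕0⊕0⊕1⊕1⊕1⊕1⊕0⊕0⊕0⊕1⊕1 = 1
Syndrome s16…s1 = 11001 → error at position 25.
Flip position 25: 1101011110111010101100111100011 → 1101011110111010101100110100011

1101011110111010101100110100011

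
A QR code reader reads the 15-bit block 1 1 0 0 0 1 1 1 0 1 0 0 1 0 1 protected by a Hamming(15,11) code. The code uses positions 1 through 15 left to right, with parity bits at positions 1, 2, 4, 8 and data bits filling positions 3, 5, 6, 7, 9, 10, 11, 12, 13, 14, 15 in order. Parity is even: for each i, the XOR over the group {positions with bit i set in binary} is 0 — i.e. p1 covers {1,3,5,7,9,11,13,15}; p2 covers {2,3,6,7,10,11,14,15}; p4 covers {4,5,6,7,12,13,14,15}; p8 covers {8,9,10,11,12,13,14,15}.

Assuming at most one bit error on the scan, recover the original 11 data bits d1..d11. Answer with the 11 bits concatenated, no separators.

00110100101

s1 (pos 1,3,5,7,9,11,13,15): 1⊕0⊕0⊕1⊕0⊕0⊕1⊕1 = 0
s2 (pos 2,3,6,7,10,11,14,15): 1⊕0⊕1⊕1⊕1⊕0⊕0⊕1 = 1
s4 (pos 4,5,6,7,12,13,14,15): 0⊕0⊕1⊕1⊕0⊕1⊕0⊕1 = 0
s8 (pos 8,9,10,11,12,13,14,15): 1⊕0⊕1⊕0⊕0⊕1⊕0⊕1 = 0
Syndrome s8…s1 = 0010 → error at position 2.
Flip position 2: 110001110100101 → 100001110100101
Read data bits from positions 3,5,6,7,9,10,11,12,13,14,15: 00110100101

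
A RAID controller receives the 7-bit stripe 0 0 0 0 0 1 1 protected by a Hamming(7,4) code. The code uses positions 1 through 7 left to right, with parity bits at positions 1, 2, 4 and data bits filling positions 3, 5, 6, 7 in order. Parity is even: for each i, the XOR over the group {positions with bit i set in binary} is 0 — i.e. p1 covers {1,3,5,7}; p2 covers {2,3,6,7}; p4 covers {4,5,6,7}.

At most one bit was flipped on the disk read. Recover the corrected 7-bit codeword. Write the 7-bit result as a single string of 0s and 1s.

s1 (pos 1,3,5,7): 0⊕0⊕0⊕1 = 1
s2 (pos 2,3,6,7): 0⊕0⊕1⊕1 = 0
s4 (pos 4,5,6,7): 0⊕0⊕1⊕1 = 0
Syndrome s4…s1 = 001 → error at position 1.
Flip position 1: 0000011 → 1000011

1000011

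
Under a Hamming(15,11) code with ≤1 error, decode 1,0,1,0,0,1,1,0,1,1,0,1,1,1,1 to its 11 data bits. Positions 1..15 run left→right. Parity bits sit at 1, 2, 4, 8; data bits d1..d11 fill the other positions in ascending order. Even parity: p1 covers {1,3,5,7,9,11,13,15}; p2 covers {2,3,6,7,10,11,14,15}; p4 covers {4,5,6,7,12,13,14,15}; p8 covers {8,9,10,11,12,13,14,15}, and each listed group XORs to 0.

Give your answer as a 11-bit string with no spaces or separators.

s1 (pos 1,3,5,7,9,11,13,15): 1⊕1⊕0⊕1⊕1⊕0⊕1⊕1 = 0
s2 (pos 2,3,6,7,10,11,14,15): 0⊕1⊕1⊕1⊕1⊕0⊕1⊕1 = 0
s4 (pos 4,5,6,7,12,13,14,15): 0⊕0⊕1⊕1⊕1⊕1⊕1⊕1 = 0
s8 (pos 8,9,10,11,12,13,14,15): 0⊕1⊕1⊕0⊕1⊕1⊕1⊕1 = 0
Syndrome s8…s1 = 0000 → no error.
Read data bits from positions 3,5,6,7,9,10,11,12,13,14,15: 10111101111

10111101111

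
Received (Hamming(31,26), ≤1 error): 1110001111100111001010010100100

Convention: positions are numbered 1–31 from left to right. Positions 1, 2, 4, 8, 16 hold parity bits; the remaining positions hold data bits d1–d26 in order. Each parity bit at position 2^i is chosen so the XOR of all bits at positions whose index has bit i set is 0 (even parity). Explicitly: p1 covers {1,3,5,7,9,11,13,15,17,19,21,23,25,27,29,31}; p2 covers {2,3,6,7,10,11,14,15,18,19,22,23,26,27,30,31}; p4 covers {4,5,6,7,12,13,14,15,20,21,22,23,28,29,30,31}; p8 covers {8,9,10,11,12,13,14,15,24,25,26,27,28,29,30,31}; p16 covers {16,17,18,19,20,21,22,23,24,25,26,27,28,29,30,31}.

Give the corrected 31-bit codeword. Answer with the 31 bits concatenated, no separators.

s1 (pos 1,3,5,7,9,11,13,15,17,19,21,23,25,27,29,31): 1⊕1⊕0⊕1⊕1⊕1⊕0⊕1⊕0⊕1⊕1⊕0⊕0⊕0⊕1⊕0 = 1
s2 (pos 2,3,6,7,10,11,14,15,18,19,22,23,26,27,30,31): 1⊕1⊕0⊕1⊕1⊕1⊕1⊕1⊕0⊕1⊕0⊕0⊕1⊕0⊕0⊕0 = 1
s4 (pos 4,5,6,7,12,13,14,15,20,21,22,23,28,29,30,31): 0⊕0⊕0⊕1⊕0⊕0⊕1⊕1⊕0⊕1⊕0⊕0⊕0⊕1⊕0⊕0 = 1
s8 (pos 8,9,10,11,12,13,14,15,24,25,26,27,28,29,30,31): 1⊕1⊕1⊕1⊕0⊕0⊕1⊕1⊕1⊕0⊕1⊕0⊕0⊕1⊕0⊕0 = 1
s16 (pos 16,17,18,19,20,21,22,23,24,25,26,27,28,29,30,31): 1⊕0⊕0⊕1⊕0⊕1⊕0⊕0⊕1⊕0⊕1⊕0⊕0⊕1⊕0⊕0 = 0
Syndrome s16…s1 = 01111 → error at position 15.
Flip position 15: 1110001111100111001010010100100 → 1110001111100101001010010100100

1110001111100101001010010100100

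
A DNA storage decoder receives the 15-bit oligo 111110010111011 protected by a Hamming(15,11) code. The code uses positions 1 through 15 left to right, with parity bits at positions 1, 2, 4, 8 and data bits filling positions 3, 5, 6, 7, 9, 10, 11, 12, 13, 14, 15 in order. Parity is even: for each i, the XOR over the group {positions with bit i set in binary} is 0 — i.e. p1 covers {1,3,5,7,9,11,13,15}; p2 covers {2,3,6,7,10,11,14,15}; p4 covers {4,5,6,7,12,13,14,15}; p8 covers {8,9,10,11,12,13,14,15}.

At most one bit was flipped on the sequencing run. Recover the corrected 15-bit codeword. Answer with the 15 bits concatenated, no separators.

s1 (pos 1,3,5,7,9,11,13,15): 1⊕1⊕1⊕0⊕0⊕1⊕0⊕1 = 1
s2 (pos 2,3,6,7,10,11,14,15): 1⊕1⊕0⊕0⊕1⊕1⊕1⊕1 = 0
s4 (pos 4,5,6,7,12,13,14,15): 1⊕1⊕0⊕0⊕1⊕0⊕1⊕1 = 1
s8 (pos 8,9,10,11,12,13,14,15): 1⊕0⊕1⊕1⊕1⊕0⊕1⊕1 = 0
Syndrome s8…s1 = 0101 → error at position 5.
Flip position 5: 111110010111011 → 111100010111011

111100010111011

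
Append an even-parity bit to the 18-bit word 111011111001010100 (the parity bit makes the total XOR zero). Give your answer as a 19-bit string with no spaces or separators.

1110111110010101001

XOR of the 18 data bits: 1⊕1⊕1⊕0⊕1⊕1⊕1⊕1⊕1⊕0⊕0⊕1⊕0⊕1⊕0⊕1⊕0⊕0 = 1
Parity bit = 1 (so all 19 bits XOR to 0).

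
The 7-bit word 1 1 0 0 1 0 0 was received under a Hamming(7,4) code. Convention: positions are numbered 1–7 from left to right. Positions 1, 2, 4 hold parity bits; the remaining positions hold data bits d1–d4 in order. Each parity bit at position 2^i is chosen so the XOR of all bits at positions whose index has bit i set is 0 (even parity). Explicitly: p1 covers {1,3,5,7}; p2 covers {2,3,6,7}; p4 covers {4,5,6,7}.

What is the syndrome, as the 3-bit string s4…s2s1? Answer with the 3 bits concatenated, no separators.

110

s1 (pos 1,3,5,7): 1⊕0⊕1⊕0 = 0
s2 (pos 2,3,6,7): 1⊕0⊕0⊕0 = 1
s4 (pos 4,5,6,7): 0⊕1⊕0⊕0 = 1
Syndrome s4…s1 = 110 → error at position 6.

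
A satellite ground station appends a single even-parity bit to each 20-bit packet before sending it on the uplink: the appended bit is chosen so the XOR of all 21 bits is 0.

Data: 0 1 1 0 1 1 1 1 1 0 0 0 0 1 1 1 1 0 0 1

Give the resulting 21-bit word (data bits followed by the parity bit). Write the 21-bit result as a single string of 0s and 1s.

011011111000011110010

XOR of the 20 data bits: 0⊕1⊕1⊕0⊕1⊕1⊕1⊕1⊕1⊕0⊕0⊕0⊕0⊕1⊕1⊕1⊕1⊕0⊕0⊕1 = 0
Parity bit = 0 (so all 21 bits XOR to 0).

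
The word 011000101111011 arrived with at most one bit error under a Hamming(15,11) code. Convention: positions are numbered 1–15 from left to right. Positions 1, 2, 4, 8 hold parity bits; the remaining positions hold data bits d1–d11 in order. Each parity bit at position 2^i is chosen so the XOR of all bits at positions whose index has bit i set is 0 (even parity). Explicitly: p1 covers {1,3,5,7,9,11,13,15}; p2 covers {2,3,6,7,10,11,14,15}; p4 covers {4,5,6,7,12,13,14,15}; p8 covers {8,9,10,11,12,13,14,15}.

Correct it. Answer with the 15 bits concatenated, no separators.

s1 (pos 1,3,5,7,9,11,13,15): 0⊕1⊕0⊕1⊕1⊕1⊕0⊕1 = 1
s2 (pos 2,3,6,7,10,11,14,15): 1⊕1⊕0⊕1⊕1⊕1⊕1⊕1 = 1
s4 (pos 4,5,6,7,12,13,14,15): 0⊕0⊕0⊕1⊕1⊕0⊕1⊕1 = 0
s8 (pos 8,9,10,11,12,13,14,15): 0⊕1⊕1⊕1⊕1⊕0⊕1⊕1 = 0
Syndrome s8…s1 = 0011 → error at position 3.
Flip position 3: 011000101111011 → 010000101111011

010000101111011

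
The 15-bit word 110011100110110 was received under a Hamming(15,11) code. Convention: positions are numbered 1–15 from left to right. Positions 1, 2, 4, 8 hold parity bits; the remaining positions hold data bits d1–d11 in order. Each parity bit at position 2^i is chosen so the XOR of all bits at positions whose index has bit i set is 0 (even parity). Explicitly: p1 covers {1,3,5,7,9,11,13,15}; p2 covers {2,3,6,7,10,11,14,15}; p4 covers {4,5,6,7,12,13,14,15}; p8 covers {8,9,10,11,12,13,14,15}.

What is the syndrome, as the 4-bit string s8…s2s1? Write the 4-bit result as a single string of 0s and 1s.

s1 (pos 1,3,5,7,9,11,13,15): 1⊕0⊕1⊕1⊕0⊕1⊕1⊕0 = 1
s2 (pos 2,3,6,7,10,11,14,15): 1⊕0⊕1⊕1⊕1⊕1⊕1⊕0 = 0
s4 (pos 4,5,6,7,12,13,14,15): 0⊕1⊕1⊕1⊕0⊕1⊕1⊕0 = 1
s8 (pos 8,9,10,11,12,13,14,15): 0⊕0⊕1⊕1⊕0⊕1⊕1⊕0 = 0
Syndrome s8…s1 = 0101 → error at position 5.

0101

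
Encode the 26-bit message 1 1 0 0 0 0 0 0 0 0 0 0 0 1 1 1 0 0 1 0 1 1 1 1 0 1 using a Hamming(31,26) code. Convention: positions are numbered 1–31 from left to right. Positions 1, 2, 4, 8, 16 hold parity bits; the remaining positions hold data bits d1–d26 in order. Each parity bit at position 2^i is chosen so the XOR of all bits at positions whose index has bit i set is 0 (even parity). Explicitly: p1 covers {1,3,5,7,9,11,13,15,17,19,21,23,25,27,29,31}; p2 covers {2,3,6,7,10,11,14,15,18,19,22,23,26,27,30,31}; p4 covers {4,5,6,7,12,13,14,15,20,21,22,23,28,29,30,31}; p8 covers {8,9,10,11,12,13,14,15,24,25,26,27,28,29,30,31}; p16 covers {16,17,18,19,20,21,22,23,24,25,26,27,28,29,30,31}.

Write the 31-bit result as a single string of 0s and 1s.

Place data at non-parity positions: p1 p2 1 p4 1 0 0 p8 0 0 0 0 0 0 0 p16 0 0 1 1 1 0 0 1 0 1 1 1 1 0 1
p1 (pos 1,3,5,7,9,11,13,15,17,19,21,23,25,27,29,31): XOR of data positions = 1⊕1⊕0⊕0⊕0⊕0⊕0⊕0⊕1⊕1⊕0⊕0⊕1⊕1⊕1 = 1
p2 (pos 2,3,6,7,10,11,14,15,18,19,22,23,26,27,30,31): XOR of data positions = 1⊕0⊕0⊕0⊕0⊕0⊕0⊕0⊕1⊕0⊕0⊕1⊕1⊕0⊕1 = 1
p4 (pos 4,5,6,7,12,13,14,15,20,21,22,23,28,29,30,31): XOR of data positions = 1⊕0⊕0⊕0⊕0⊕0⊕0⊕1⊕1⊕0⊕0⊕1⊕1⊕0⊕1 = 0
p8 (pos 8,9,10,11,12,13,14,15,24,25,26,27,28,29,30,31): XOR of data positions = 0⊕0⊕0⊕0⊕0⊕0⊕0⊕1⊕0⊕1⊕1⊕1⊕1⊕0⊕1 = 0
p16 (pos 16,17,18,19,20,21,22,23,24,25,26,27,28,29,30,31): XOR of data positions = 0⊕0⊕1⊕1⊕1⊕0⊕0⊕1⊕0⊕1⊕1⊕1⊕1⊕0⊕1 = 1
Codeword: 1110100000000001001110010111101

1110100000000001001110010111101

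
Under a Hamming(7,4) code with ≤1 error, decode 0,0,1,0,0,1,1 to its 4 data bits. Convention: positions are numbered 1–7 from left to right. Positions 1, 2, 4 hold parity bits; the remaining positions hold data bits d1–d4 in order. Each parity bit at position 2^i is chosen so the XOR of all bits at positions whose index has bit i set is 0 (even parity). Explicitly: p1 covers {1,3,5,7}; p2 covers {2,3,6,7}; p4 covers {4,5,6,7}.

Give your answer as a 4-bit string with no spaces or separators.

1011

s1 (pos 1,3,5,7): 0⊕1⊕0⊕1 = 0
s2 (pos 2,3,6,7): 0⊕1⊕1⊕1 = 1
s4 (pos 4,5,6,7): 0⊕0⊕1⊕1 = 0
Syndrome s4…s1 = 010 → error at position 2.
Flip position 2: 0010011 → 0110011
Read data bits from positions 3,5,6,7: 1011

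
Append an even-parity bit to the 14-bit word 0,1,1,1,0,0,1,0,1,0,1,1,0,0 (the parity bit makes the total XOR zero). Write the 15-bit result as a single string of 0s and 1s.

XOR of the 14 data bits: 0⊕1⊕1⊕1⊕0⊕0⊕1⊕0⊕1⊕0⊕1⊕1⊕0⊕0 = 1
Parity bit = 1 (so all 15 bits XOR to 0).

011100101011001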